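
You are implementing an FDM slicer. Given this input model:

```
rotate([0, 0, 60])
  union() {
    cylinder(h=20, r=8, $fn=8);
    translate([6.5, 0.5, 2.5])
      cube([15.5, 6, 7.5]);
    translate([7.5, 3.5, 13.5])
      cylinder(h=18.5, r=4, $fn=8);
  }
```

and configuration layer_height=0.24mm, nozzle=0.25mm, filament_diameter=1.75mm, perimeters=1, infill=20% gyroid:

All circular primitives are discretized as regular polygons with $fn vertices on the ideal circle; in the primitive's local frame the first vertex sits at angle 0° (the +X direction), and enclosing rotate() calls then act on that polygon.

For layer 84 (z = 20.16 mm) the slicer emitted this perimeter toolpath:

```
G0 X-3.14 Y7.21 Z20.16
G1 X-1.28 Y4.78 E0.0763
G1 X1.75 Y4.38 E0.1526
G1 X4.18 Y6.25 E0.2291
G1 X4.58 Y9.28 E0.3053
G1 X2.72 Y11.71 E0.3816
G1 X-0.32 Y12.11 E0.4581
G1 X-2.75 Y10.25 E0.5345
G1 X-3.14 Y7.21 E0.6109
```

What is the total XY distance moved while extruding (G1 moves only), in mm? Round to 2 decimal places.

24.49 mm

Sum the Euclidean lengths of each G1 segment: total = 24.49 mm.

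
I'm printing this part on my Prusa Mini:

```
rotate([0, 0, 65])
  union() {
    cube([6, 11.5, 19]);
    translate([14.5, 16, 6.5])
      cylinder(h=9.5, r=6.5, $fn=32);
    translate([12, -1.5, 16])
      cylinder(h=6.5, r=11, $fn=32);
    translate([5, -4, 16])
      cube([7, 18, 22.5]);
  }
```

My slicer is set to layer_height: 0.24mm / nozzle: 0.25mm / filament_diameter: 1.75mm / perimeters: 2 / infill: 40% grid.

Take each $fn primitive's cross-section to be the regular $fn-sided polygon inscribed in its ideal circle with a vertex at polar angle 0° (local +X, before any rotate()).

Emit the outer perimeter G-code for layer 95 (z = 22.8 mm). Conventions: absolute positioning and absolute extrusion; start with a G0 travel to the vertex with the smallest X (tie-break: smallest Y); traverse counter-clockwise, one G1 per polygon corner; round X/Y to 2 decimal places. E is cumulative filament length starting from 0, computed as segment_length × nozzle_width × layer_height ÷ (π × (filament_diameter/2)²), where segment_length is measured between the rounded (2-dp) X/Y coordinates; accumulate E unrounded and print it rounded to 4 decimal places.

G0 X-10.58 Y10.45 Z22.80
G1 X5.74 Y2.84 E0.4492
G1 X8.70 Y9.19 E0.6240
G1 X-7.62 Y16.79 E1.0730
G1 X-10.58 Y10.45 E1.2476

At z = 22.8 mm: the cube is not intersected at this z (z outside [0, 19]); the cylinder at (14.5, 16) is absent (z outside [6.5, 16]); the cylinder at (12, -1.5) is not intersected at this z (z outside [16, 22.5]); the 7×18 cube at (5, -4) contributes its full rectangle; Taking the union: only the 7×18 cube at (5, -4) is present, so the union is just that shape — 1 connected region; (whole slice rotated 65° about Z — lengths, areas and connectivity unchanged). The outline is a single polygon with 4 vertices. Extrusion per mm of travel: 0.25 × 0.24 / (π × 0.875²) = 0.024945. Accumulating E over each segment gives final E = 1.2476.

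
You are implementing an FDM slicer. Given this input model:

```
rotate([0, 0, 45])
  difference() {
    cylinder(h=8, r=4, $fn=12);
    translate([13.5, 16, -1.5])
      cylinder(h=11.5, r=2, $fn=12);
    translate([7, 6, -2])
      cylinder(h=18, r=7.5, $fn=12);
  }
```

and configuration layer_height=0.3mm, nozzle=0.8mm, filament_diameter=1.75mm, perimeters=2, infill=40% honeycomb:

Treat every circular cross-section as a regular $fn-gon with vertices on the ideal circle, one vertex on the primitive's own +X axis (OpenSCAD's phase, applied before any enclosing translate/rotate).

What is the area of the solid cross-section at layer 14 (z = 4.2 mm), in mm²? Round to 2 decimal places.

At z = 4.2 mm: the r=4 cylinder gives a regular 12-gon of circumradius 4 (constant along its height) (area = (12/2)·4.000²·sin(360°/12) = 48.00 mm²); the r=2 cylinder at (13.5, 16) contributes a regular 12-gon of circumradius 2 (area = (12/2)·2.000²·sin(360°/12) = 12.00 mm²); the cylinder at (7, 6): section is a regular 12-gon, circumradius r=7.5 (area = (12/2)·7.500²·sin(360°/12) = 168.75 mm²); Subtracting the remaining from the first: starting from the r=4 cylinder (48.00 mm²), the r=2 cylinder at (13.5, 16) misses the remaining region (no effect); the r=7.5 cylinder at (7, 6) partially overlaps it — only the 8.37 mm² overlap (of its 168.75 mm²) is removed, clipping the outline — area = 39.63 mm²; (rotated 45° about Z; rotation is an isometry so areas/perimeters/island counts are preserved). Overall, the cross-section is a single solid region. Net area = 39.63 mm².

39.63 mm²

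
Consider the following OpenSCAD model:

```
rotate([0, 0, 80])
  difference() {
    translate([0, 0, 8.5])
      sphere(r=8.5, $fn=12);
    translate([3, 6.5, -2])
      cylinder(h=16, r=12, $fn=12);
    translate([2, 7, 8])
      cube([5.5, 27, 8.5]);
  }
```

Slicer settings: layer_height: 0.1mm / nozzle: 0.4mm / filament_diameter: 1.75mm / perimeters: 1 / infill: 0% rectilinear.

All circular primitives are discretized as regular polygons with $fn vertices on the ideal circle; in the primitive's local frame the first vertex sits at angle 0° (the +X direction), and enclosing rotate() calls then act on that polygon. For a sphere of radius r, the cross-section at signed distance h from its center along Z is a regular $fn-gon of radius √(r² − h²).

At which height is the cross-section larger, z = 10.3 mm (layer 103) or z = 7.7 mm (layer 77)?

layer 77 (z = 7.7 mm)

Layer 103 (z = 10.3): the r=8.5 sphere slices to a regular 12-gon of circumradius 8.307 (√(r²−h²) with h=1.8 from center) (area = (12/2)·8.307²·sin(360°/12) = 207.03 mm²); the r=12 cylinder at (3, 6.5) gives a regular 12-gon of circumradius 12 (constant along its height) (area = (12/2)·12.000²·sin(360°/12) = 432.00 mm²); the 5.5×27 cube at (2, 7) contributes its full rectangle (area 148.50 mm²); Taking the first minus the rest: starting from the r=8.5 sphere (207.03 mm²), the r=12 cylinder at (3, 6.5) partially overlaps it — only the 161.14 mm² overlap (of its 432.00 mm²) is removed, clipping the outline; the 5.5×27 cube at (2, 7) misses the remaining region (no effect) — area = 45.89 mm²; (rotated 80° about Z; rotation is an isometry so areas/perimeters/island counts are preserved). So its area = 45.89 mm². Layer 77 (z = 7.7): the r=8.5 sphere contributes a regular 12-gon of circumradius √(8.5²−0.8²) = 8.462 (area = (12/2)·8.462²·sin(360°/12) = 214.83 mm²); the r=12 cylinder at (3, 6.5) contributes a regular 12-gon of circumradius 12 (area = (12/2)·12.000²·sin(360°/12) = 432.00 mm²); the cube at (2, 7) is absent (z outside [8, 16.5]); Taking the first minus the rest: starting from the r=8.5 sphere (214.83 mm²), the r=12 cylinder at (3, 6.5) partially overlaps it — only the 165.41 mm² overlap (of its 432.00 mm²) is removed, clipping the outline — area = 49.42 mm²; (rotated 80° about Z; rotation is an isometry so areas/perimeters/island counts are preserved). So its area = 49.42 mm². Layer 77 is larger (49.42 vs 45.89 mm²).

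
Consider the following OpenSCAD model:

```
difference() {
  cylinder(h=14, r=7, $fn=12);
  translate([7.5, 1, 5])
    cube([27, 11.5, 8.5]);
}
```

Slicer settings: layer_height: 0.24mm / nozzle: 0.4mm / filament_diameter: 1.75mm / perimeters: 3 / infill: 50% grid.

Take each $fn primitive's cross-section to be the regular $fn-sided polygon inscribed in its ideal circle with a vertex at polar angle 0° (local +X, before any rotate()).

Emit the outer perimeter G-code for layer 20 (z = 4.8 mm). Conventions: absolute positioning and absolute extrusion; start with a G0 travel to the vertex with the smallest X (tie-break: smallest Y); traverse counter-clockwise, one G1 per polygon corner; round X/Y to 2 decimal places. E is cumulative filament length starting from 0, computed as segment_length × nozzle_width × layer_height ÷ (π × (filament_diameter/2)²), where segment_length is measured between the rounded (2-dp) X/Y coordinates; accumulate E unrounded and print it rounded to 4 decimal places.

At z = 4.8 mm: the cylinder: section is a regular 12-gon, circumradius r=7; the cube at (7.5, 1) is not intersected at this z (z outside [5, 13.5]); Taking the first minus the rest: none of the subtracted shapes is present at this height, so the r=7 cylinder is unchanged — 1 connected region. The outline is a single polygon with 12 vertices. Extrusion per mm of travel: 0.4 × 0.24 / (π × 0.875²) = 0.039912. Accumulating E over each segment gives final E = 1.7351.

G0 X-7.00 Y0.00 Z4.80
G1 X-6.06 Y-3.50 E0.1446
G1 X-3.50 Y-6.06 E0.2891
G1 X0.00 Y-7.00 E0.4338
G1 X3.50 Y-6.06 E0.5784
G1 X6.06 Y-3.50 E0.7229
G1 X7.00 Y0.00 E0.8676
G1 X6.06 Y3.50 E1.0122
G1 X3.50 Y6.06 E1.1567
G1 X0.00 Y7.00 E1.3013
G1 X-3.50 Y6.06 E1.4460
G1 X-6.06 Y3.50 E1.5905
G1 X-7.00 Y0.00 E1.7351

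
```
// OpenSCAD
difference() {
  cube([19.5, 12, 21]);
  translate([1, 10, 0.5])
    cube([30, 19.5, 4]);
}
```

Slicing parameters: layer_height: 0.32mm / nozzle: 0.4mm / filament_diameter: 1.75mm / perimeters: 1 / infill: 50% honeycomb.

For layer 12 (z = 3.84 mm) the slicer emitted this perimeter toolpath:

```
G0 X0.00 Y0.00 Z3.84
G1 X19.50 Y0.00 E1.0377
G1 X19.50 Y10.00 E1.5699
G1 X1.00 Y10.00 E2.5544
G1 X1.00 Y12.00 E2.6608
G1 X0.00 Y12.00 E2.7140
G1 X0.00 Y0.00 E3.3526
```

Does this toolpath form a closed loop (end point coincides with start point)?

Start point (G0): (0.00, 0.00). End point (last G1): the path returns to the start — closed.

yes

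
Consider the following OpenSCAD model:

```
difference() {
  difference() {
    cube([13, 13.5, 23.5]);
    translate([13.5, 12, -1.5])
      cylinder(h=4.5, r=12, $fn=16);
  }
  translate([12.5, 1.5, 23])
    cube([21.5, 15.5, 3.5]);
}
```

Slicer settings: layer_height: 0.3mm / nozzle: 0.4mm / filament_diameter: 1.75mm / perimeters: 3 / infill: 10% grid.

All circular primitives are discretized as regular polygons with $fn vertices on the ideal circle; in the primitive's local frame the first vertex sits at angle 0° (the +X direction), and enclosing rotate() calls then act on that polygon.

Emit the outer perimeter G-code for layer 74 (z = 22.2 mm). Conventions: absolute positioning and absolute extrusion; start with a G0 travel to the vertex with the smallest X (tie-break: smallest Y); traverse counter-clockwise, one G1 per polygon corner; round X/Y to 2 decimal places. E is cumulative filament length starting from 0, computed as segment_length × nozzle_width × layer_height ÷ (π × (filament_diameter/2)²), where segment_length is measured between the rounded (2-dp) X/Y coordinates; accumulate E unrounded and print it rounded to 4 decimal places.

At z = 22.2 mm: the cube is present — its section is the full 13×13.5 rectangle; the cylinder at (13.5, 12) does not reach this height (z outside [-1.5, 3]); Taking the first minus the rest: none of the subtracted shapes is present at this height, so the 13×13.5 cube is unchanged — 1 connected region; the cube at (12.5, 1.5) is not intersected at this z (z outside [23, 26.5]); Subtracting the remaining from the first: none of the subtracted shapes is present at this height, so that combined region is unchanged — 1 connected region. The outline is a single polygon with 4 vertices. Extrusion per mm of travel: 0.4 × 0.3 / (π × 0.875²) = 0.049890. Accumulating E over each segment gives final E = 2.6442.

G0 X0.00 Y0.00 Z22.20
G1 X13.00 Y0.00 E0.6486
G1 X13.00 Y13.50 E1.3221
G1 X0.00 Y13.50 E1.9707
G1 X0.00 Y0.00 E2.6442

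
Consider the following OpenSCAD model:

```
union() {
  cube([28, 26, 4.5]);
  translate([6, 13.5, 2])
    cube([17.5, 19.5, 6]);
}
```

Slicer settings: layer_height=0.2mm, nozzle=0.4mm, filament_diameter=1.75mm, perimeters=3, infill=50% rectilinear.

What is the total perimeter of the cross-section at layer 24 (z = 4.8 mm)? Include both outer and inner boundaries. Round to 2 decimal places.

74.00 mm

At z = 4.8 mm: the cube is absent (z outside [0, 4.5]); the cube at (6, 13.5) is present — its section is the full 17.5×19.5 rectangle (perimeter 74.00 mm); Combining (union): only the 17.5×19.5 cube at (6, 13.5) is present, so the union is just that shape — boundary = 74.00 mm. Overall, the cross-section is a single solid region. Total boundary length (outer) = 74.00 mm.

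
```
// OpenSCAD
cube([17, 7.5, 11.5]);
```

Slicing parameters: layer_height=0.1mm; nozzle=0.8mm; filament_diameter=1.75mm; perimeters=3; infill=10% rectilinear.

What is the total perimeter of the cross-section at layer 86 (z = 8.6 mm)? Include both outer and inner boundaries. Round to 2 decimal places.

49.00 mm

At z = 8.6 mm: the 17×7.5 cube contributes its full rectangle (perimeter 49.00 mm). Overall, the cross-section is a single solid region. Total boundary length (outer) = 49.00 mm.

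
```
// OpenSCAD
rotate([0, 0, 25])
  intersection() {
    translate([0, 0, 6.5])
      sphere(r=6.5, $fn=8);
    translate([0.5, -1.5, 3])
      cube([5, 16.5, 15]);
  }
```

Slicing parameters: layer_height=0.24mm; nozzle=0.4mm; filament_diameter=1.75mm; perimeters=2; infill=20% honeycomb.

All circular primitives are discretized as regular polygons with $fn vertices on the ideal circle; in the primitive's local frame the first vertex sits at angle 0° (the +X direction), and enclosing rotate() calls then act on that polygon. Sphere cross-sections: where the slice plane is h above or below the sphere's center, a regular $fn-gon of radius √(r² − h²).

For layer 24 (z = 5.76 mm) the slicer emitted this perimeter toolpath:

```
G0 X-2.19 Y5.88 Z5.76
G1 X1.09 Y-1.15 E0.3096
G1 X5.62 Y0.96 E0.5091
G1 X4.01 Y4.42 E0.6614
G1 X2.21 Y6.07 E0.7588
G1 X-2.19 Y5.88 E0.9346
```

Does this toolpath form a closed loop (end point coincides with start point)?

yes

Start point (G0): (-2.19, 5.88). End point (last G1): the path returns to the start — closed.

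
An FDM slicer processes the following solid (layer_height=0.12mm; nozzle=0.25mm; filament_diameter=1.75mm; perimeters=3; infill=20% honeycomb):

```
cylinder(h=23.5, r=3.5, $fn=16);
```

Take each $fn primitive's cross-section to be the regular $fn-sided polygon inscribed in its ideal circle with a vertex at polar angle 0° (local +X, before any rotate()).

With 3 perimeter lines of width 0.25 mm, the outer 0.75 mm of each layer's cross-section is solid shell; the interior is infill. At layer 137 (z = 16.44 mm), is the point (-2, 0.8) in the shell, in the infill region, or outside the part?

At z = 16.44 mm: the r=3.5 cylinder contributes a regular 16-gon of circumradius 3.5. Overall, the cross-section is a single solid region. The nearest boundary edge runs (-3.23, 1.34)→(-3.50, 0.00); distance from the point to it = 1.32 mm. The point is inside the cross-section and 1.32 mm from the nearest boundary — more than the 0.75 mm shell width (3 × 0.25), so it's in the infill interior.

infill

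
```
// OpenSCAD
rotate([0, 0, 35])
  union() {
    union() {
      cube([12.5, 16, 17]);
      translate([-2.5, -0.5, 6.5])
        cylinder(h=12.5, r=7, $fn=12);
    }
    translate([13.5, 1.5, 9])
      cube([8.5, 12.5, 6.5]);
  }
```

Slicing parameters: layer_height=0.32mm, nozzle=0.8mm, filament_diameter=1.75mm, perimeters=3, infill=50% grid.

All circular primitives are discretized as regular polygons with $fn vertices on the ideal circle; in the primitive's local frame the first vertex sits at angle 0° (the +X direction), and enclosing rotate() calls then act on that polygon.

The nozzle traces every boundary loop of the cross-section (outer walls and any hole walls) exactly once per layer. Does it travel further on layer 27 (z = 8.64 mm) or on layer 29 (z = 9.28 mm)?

layer 29 (z = 9.28 mm)

Layer 27 (z = 8.64): the cube (footprint 12.5×16) is included at this height (perimeter 57.00 mm); the r=7 cylinder at (-2.5, -0.5) contributes a regular 12-gon of circumradius 7 (perimeter = 2·12·7.000·sin(180°/12) = 43.48 mm); Merging all regions: the regions partially overlap (shared area 17.87 mm²), so the edge portions inside another operand are dropped and the merged outline is re-measured after clipping — boundary = 82.52 mm; the cube at (13.5, 1.5) is absent (z outside [9, 15.5]); Taking the union: only that combined region is present, so the union is just that shape — boundary = 82.52 mm; (rotated 35° about Z; rotation is an isometry so areas/perimeters/island counts are preserved). So its perimeter = 82.52 mm. Layer 29 (z = 9.28): the cube is present — its section is the full 12.5×16 rectangle (perimeter 57.00 mm); the r=7 cylinder at (-2.5, -0.5) contributes a regular 12-gon of circumradius 7 (perimeter = 2·12·7.000·sin(180°/12) = 43.48 mm); Merging all regions: the regions partially overlap (shared area 17.87 mm²), so the edge portions inside another operand are dropped and the merged outline is re-measured after clipping — boundary = 82.52 mm; the 8.5×12.5 cube at (13.5, 1.5) contributes its full rectangle (perimeter 42.00 mm); Taking the union: the 2 present regions are separate (no shared area or edge), so areas and boundary lengths simply add and each stays a separate island — boundary = 124.52 mm; (rotated 35° about Z; rotation is an isometry so areas/perimeters/island counts are preserved). So its perimeter = 124.52 mm. Layer 29 is larger (124.52 vs 82.52 mm).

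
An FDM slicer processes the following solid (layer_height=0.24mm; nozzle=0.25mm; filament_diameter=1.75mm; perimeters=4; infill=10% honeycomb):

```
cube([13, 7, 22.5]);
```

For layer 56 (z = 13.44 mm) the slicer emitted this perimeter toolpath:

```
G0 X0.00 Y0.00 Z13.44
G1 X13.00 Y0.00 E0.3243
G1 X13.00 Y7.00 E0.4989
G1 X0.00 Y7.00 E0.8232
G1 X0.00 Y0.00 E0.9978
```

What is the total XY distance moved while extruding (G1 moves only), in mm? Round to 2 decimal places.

40.00 mm

Sum the Euclidean lengths of each G1 segment: total = 40.00 mm.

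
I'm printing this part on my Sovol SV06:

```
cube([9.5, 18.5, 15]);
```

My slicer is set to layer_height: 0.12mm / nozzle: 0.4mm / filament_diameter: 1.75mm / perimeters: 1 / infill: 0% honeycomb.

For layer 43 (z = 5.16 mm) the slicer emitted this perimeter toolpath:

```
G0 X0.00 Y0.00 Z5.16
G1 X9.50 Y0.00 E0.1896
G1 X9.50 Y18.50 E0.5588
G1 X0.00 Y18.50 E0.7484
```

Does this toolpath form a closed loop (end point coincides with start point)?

no

Start point (G0): (0.00, 0.00). End point (last G1): the path does not return to the start — open.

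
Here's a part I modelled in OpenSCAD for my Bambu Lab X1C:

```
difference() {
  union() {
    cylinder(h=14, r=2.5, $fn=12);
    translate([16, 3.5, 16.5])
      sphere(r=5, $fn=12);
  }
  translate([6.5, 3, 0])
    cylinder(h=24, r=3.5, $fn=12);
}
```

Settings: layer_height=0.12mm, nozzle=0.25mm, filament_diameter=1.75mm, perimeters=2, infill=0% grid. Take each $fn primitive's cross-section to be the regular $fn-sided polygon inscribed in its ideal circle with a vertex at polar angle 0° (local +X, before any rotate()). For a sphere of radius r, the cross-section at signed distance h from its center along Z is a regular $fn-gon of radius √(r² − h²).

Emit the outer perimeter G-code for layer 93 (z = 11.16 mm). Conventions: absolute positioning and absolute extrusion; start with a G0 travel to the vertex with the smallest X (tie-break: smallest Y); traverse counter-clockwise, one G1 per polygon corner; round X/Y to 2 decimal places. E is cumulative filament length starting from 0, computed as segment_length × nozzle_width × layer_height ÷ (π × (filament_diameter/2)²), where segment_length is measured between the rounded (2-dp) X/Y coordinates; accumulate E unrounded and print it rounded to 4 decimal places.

G0 X-2.50 Y0.00 Z11.16
G1 X-2.17 Y-1.25 E0.0161
G1 X-1.25 Y-2.17 E0.0324
G1 X0.00 Y-2.50 E0.0485
G1 X1.25 Y-2.17 E0.0646
G1 X2.17 Y-1.25 E0.0808
G1 X2.50 Y0.00 E0.0970
G1 X2.17 Y1.25 E0.1131
G1 X1.25 Y2.17 E0.1293
G1 X0.00 Y2.50 E0.1454
G1 X-1.25 Y2.17 E0.1616
G1 X-2.17 Y1.25 E0.1778
G1 X-2.50 Y0.00 E0.1939

At z = 11.16 mm: the r=2.5 cylinder contributes a regular 12-gon of circumradius 2.5; the sphere at (16, 3.5) is absent (|z−center|=5.340 > r=5); Taking the union: only the r=2.5 cylinder is present, so the union is just that shape — 1 connected region; the cylinder at (6.5, 3): section is a regular 12-gon, circumradius r=3.5; Subtracting the remaining from the first: starting from the result so far, the r=3.5 cylinder at (6.5, 3) misses the remaining region (no effect) — 1 connected region. The outline is a single polygon with 12 vertices. Extrusion per mm of travel: 0.25 × 0.12 / (π × 0.875²) = 0.012473. Accumulating E over each segment gives final E = 0.1939.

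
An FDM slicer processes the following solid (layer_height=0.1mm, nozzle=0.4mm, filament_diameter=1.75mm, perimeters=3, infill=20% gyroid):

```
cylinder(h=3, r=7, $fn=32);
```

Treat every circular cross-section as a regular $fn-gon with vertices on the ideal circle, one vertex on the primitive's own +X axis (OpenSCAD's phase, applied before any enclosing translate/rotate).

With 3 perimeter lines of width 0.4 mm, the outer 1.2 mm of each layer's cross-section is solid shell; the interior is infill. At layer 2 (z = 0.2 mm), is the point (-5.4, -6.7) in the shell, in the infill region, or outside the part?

At z = 0.2 mm: the r=7 cylinder gives a regular 32-gon of circumradius 7 (constant along its height). Overall, the cross-section is a single solid region. The nearest boundary edge runs (-4.95, -4.95)→(-3.89, -5.82); distance from the point to it = 1.64 mm. The point is not inside any of the regions above, so it lies outside the cross-section (1.64 mm from the nearest boundary).

outside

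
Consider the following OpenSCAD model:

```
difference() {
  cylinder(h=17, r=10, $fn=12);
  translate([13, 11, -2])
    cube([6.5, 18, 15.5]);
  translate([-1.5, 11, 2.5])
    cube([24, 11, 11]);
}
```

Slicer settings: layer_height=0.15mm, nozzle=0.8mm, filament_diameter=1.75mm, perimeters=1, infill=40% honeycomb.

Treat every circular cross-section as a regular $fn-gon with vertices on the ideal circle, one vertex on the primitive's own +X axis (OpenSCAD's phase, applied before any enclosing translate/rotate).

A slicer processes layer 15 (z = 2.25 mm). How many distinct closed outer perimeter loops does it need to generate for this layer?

At z = 2.25 mm: the r=10 cylinder contributes a regular 12-gon of circumradius 10; the cube at (13, 11) is present — its section is the full 6.5×18 rectangle; the cube at (-1.5, 11) is not intersected at this z (z outside [2.5, 13.5]); After the difference (first − rest): starting from the r=10 cylinder, the 6.5×18 cube at (13, 11) misses the remaining region (no effect) — 1 connected region. The result has 1 disconnected region.

1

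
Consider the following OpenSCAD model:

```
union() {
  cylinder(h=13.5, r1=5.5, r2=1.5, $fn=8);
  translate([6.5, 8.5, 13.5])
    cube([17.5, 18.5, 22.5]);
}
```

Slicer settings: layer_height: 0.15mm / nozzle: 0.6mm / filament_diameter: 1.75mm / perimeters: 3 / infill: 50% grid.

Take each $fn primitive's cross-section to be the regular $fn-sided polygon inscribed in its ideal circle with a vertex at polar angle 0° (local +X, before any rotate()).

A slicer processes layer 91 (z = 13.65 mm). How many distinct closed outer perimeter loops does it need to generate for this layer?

At z = 13.65 mm: the cone does not reach this height (z outside [0, 13.5]); the 17.5×18.5 cube at (6.5, 8.5) contributes its full rectangle; Merging all regions: only the 17.5×18.5 cube at (6.5, 8.5) is present, so the union is just that shape — 1 connected region. The result has 1 disconnected region.

1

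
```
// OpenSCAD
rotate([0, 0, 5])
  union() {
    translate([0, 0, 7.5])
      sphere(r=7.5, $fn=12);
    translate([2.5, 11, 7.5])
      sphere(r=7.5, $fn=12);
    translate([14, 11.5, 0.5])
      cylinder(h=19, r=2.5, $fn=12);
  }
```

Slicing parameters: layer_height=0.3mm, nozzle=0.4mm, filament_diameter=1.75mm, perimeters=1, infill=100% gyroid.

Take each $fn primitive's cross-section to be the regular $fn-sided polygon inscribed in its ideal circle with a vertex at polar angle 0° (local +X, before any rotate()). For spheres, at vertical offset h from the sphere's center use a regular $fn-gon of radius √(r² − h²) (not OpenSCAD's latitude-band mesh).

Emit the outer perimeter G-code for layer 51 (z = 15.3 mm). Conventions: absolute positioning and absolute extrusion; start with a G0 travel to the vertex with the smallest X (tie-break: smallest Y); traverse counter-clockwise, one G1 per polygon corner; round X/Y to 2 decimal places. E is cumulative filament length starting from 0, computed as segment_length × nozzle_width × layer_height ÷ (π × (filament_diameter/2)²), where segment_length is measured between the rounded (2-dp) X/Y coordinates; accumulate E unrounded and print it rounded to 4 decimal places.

G0 X10.45 Y12.46 Z15.30
G1 X10.90 Y11.24 E0.0649
G1 X11.89 Y10.41 E0.1293
G1 X13.16 Y10.19 E0.1936
G1 X14.38 Y10.63 E0.2583
G1 X15.21 Y11.62 E0.3228
G1 X15.43 Y12.89 E0.3871
G1 X14.99 Y14.11 E0.4518
G1 X14.00 Y14.94 E0.5162
G1 X12.73 Y15.17 E0.5806
G1 X11.51 Y14.72 E0.6455
G1 X10.68 Y13.73 E0.7100
G1 X10.45 Y12.46 E0.7744

At z = 15.3 mm: the sphere is not intersected at this z (|z−center|=7.800 > r=7.5); the sphere at (2.5, 11) is not intersected at this z (|z−center|=7.800 > r=7.5); the cylinder at (14, 11.5): section is a regular 12-gon, circumradius r=2.5; Merging all regions: only the r=2.5 cylinder at (14, 11.5) is present, so the union is just that shape — 1 connected region; (rotated 5° about Z; rotation is an isometry so areas/perimeters/island counts are preserved). The outline is a single polygon with 12 vertices. Extrusion per mm of travel: 0.4 × 0.3 / (π × 0.875²) = 0.049890. Accumulating E over each segment gives final E = 0.7744.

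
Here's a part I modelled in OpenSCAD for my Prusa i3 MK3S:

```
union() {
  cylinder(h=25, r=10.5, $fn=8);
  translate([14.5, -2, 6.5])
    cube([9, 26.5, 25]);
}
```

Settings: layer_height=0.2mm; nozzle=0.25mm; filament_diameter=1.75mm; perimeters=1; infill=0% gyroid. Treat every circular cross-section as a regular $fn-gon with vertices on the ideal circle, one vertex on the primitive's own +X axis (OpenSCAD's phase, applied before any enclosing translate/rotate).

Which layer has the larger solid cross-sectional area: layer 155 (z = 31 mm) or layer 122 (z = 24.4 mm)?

layer 122 (z = 24.4 mm)

Layer 155 (z = 31): the cylinder is absent (z outside [0, 25]); the 9×26.5 cube at (14.5, -2) contributes its full rectangle (area 238.50 mm²); Combining (union): only the 9×26.5 cube at (14.5, -2) is present, so the union is just that shape — area = 238.50 mm². So its area = 238.50 mm². Layer 122 (z = 24.4): the r=10.5 cylinder contributes a regular 8-gon of circumradius 10.5 (area = (8/2)·10.500²·sin(360°/8) = 311.83 mm²); the cube at (14.5, -2) is present — its section is the full 9×26.5 rectangle (area 238.50 mm²); Taking the union: the 2 present regions are separate (no shared area or edge), so areas and boundary lengths simply add and each stays a separate island — area = 550.33 mm². So its area = 550.33 mm². Layer 122 is larger (550.33 vs 238.50 mm²).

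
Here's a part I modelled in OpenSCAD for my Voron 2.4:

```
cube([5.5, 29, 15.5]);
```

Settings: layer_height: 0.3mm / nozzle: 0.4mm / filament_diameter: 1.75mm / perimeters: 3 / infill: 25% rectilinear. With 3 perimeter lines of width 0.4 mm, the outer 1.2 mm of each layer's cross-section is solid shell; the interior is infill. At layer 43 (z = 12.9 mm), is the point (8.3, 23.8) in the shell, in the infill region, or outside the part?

At z = 12.9 mm: the 5.5×29 cube contributes its full rectangle. Overall, the cross-section is a single solid region. The nearest boundary edge runs (5.50, 0.00)→(5.50, 29.00); distance from the point to it = 2.80 mm. The point is not inside any of the regions above, so it lies outside the cross-section (2.80 mm from the nearest boundary).

outside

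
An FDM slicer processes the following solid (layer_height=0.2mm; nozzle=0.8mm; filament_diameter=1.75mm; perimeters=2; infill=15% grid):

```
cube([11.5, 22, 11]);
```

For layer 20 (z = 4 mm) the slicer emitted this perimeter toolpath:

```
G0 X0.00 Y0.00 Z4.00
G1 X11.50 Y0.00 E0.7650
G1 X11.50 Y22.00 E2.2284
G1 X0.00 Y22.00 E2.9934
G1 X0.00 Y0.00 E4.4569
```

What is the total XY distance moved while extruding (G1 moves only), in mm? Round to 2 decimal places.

Sum the Euclidean lengths of each G1 segment: total = 67.00 mm.

67.00 mm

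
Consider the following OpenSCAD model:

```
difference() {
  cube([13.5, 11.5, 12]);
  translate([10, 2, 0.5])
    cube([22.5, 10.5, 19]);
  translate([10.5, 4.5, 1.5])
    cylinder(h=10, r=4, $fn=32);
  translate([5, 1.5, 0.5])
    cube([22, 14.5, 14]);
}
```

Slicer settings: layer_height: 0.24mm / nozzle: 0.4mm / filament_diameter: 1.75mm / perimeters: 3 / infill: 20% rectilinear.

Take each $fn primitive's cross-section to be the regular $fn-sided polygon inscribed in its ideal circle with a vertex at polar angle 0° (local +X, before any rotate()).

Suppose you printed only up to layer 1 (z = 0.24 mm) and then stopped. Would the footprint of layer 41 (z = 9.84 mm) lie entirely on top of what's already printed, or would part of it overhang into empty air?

entirely on top

Compare the two slices. At z = 0.24: the cube (footprint 13.5×11.5) is included at this height (area 155.25 mm²); the cube at (10, 2) does not reach this height (z outside [0.5, 19.5]); the cylinder at (10.5, 4.5) is not intersected at this z (z outside [1.5, 11.5]); the cube at (5, 1.5) does not reach this height (z outside [0.5, 14.5]); Taking the first minus the rest: none of the subtracted shapes is present at this height, so the 13.5×11.5 cube is unchanged — area = 155.25 mm². At z = 9.84: the cube is present — its section is the full 13.5×11.5 rectangle (area 155.25 mm²); the cube at (10, 2) is present — its section is the full 22.5×10.5 rectangle (area 236.25 mm²); the cylinder at (10.5, 4.5): section is a regular 32-gon, circumradius r=4 (area = (32/2)·4.000²·sin(360°/32) = 49.94 mm²); the 22×14.5 cube at (5, 1.5) contributes its full rectangle (area 319.00 mm²); After the difference (first − rest): starting from the 13.5×11.5 cube (155.25 mm²), the 22.5×10.5 cube at (10, 2) partially overlaps it — only the 33.25 mm² overlap (of its 236.25 mm²) is removed, clipping the outline; the r=4 cylinder at (10.5, 4.5) partially overlaps it — only the 24.94 mm² overlap (of its 49.94 mm²) is removed, clipping the outline; the 22×14.5 cube at (5, 1.5) partially overlaps it — only the 30.36 mm² overlap (of its 319.00 mm²) is removed, clipping the outline — area = 66.70 mm². Checking containment: the cross-section at z = 9.84 is a subset of the cross-section at z = 0.24.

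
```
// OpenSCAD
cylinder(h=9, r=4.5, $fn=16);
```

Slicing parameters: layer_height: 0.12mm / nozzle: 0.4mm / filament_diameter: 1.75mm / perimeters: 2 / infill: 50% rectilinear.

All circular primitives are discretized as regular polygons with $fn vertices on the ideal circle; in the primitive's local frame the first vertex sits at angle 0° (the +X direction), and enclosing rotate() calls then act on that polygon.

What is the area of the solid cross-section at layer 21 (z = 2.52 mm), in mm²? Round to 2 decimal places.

At z = 2.52 mm: the cylinder: section is a regular 16-gon, circumradius r=4.5 (area = (16/2)·4.500²·sin(360°/16) = 61.99 mm²). Overall, the cross-section is a single solid region. Net area = 61.99 mm².

61.99 mm²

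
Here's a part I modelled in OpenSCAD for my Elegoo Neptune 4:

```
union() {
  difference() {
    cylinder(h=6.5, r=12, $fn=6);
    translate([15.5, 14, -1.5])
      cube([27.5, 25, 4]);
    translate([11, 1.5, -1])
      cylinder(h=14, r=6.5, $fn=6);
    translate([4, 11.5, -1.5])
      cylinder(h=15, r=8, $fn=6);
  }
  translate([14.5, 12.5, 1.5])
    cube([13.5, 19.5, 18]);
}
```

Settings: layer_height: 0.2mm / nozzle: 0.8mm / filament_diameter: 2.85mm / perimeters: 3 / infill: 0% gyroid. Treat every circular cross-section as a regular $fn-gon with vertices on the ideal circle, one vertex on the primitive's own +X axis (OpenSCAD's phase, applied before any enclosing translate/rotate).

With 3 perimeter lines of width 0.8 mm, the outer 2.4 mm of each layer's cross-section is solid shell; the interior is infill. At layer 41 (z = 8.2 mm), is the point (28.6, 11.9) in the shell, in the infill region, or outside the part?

At z = 8.2 mm: the cylinder is not intersected at this z (z outside [0, 6.5]); the cube at (15.5, 14) is absent (z outside [-1.5, 2.5]); the r=6.5 cylinder at (11, 1.5) gives a regular 6-gon of circumradius 6.5 (constant along its height); the r=8 cylinder at (4, 11.5) contributes a regular 6-gon of circumradius 8; Subtracting the remaining from the first: the first operand is absent here, so nothing remains; the cube at (14.5, 12.5) (footprint 13.5×19.5) is included at this height; Merging all regions: only the 13.5×19.5 cube at (14.5, 12.5) is present, so the union is just that shape — 1 connected region. Overall, the cross-section is a single solid region. The nearest boundary edge runs (14.50, 12.50)→(28.00, 12.50); distance from the point to it = 0.85 mm. The point is not inside any of the regions above, so it lies outside the cross-section (0.85 mm from the nearest boundary).

outside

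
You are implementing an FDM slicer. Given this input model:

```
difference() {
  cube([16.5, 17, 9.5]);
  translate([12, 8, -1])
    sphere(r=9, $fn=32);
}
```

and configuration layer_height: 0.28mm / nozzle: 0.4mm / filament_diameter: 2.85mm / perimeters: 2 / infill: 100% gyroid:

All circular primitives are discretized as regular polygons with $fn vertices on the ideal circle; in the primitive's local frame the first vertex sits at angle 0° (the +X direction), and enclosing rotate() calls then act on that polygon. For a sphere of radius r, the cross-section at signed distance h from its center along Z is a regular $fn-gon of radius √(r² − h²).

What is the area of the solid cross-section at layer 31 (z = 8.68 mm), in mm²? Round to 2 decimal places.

280.50 mm²

At z = 8.68 mm: the cube is present — its section is the full 16.5×17 rectangle (area 280.50 mm²); the sphere at (12, 8) is absent (|z−center|=9.680 > r=9); Subtracting the remaining from the first: none of the subtracted shapes is present at this height, so the 16.5×17 cube is unchanged — area = 280.50 mm². Overall, the cross-section is a single solid region. Net area = 280.50 mm².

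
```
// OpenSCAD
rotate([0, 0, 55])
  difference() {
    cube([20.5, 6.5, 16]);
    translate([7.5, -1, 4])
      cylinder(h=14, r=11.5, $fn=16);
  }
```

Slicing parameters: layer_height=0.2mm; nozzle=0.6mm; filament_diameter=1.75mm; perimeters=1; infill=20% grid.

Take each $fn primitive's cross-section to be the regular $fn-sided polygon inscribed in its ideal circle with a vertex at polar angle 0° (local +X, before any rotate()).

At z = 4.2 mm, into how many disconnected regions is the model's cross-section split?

At z = 4.2 mm: the 20.5×6.5 cube contributes its full rectangle; the r=11.5 cylinder at (7.5, -1) contributes a regular 16-gon of circumradius 11.5; Taking the first minus the rest: starting from the 20.5×6.5 cube, the r=11.5 cylinder at (7.5, -1) partially overlaps it — only the 115.75 mm² overlap (of its 404.88 mm²) is removed, clipping the outline — 1 connected region; (whole slice rotated 55° about Z — lengths, areas and connectivity unchanged). The result has 1 disconnected region.

1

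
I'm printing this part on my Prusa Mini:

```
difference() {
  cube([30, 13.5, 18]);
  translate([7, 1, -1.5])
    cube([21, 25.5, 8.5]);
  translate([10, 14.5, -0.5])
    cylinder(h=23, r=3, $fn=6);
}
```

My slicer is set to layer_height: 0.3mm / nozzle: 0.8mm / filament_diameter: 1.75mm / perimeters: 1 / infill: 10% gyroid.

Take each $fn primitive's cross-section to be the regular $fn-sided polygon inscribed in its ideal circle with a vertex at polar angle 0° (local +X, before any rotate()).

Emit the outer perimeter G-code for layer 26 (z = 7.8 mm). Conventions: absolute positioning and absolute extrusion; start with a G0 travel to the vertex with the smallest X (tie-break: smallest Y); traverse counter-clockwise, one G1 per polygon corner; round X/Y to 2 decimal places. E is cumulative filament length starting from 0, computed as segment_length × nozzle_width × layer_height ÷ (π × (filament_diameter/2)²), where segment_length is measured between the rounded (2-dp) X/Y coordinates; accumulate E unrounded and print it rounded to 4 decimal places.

G0 X0.00 Y0.00 Z7.80
G1 X30.00 Y0.00 E2.9934
G1 X30.00 Y13.50 E4.3404
G1 X12.42 Y13.50 E6.0946
G1 X11.50 Y11.90 E6.2787
G1 X8.50 Y11.90 E6.5781
G1 X7.58 Y13.50 E6.7622
G1 X0.00 Y13.50 E7.5186
G1 X0.00 Y0.00 E8.8656

At z = 7.8 mm: the cube is present — its section is the full 30×13.5 rectangle; the cube at (7, 1) is not intersected at this z (z outside [-1.5, 7]); the cylinder at (10, 14.5): section is a regular 6-gon, circumradius r=3; After the difference (first − rest): starting from the 30×13.5 cube, the r=3 cylinder at (10, 14.5) partially overlaps it — only the 6.27 mm² overlap (of its 23.38 mm²) is removed, clipping the outline — 1 connected region. The outline is a single polygon with 8 vertices. Extrusion per mm of travel: 0.8 × 0.3 / (π × 0.875²) = 0.099780. Accumulating E over each segment gives final E = 8.8656.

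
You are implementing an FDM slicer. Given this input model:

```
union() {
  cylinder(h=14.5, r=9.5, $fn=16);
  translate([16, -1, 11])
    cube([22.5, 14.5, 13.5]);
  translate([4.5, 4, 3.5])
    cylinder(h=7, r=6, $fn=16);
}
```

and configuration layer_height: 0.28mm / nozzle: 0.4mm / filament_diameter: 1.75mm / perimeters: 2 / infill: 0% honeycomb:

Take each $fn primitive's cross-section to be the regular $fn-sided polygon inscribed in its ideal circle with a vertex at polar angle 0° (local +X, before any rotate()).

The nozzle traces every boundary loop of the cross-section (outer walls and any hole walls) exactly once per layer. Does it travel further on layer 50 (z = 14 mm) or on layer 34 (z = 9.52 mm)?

layer 50 (z = 14 mm)

Layer 50 (z = 14): the r=9.5 cylinder contributes a regular 16-gon of circumradius 9.5 (perimeter = 2·16·9.500·sin(180°/16) = 59.31 mm); the 22.5×14.5 cube at (16, -1) contributes its full rectangle (perimeter 74.00 mm); the cylinder at (4.5, 4) does not reach this height (z outside [3.5, 10.5]); Combining (union): the 2 present regions are separate (no shared area or edge), so areas and boundary lengths simply add and each stays a separate island — boundary = 133.31 mm. So its perimeter = 133.31 mm. Layer 34 (z = 9.52): the r=9.5 cylinder gives a regular 16-gon of circumradius 9.5 (constant along its height) (perimeter = 2·16·9.500·sin(180°/16) = 59.31 mm); the cube at (16, -1) does not reach this height (z outside [11, 24.5]); the cylinder at (4.5, 4): section is a regular 16-gon, circumradius r=6 (perimeter = 2·16·6.000·sin(180°/16) = 37.46 mm); Combining (union): the regions partially overlap (shared area 86.78 mm²), so the edge portions inside another operand are dropped and the merged outline is re-measured after clipping — boundary = 62.80 mm. So its perimeter = 62.80 mm. Layer 50 is larger (133.31 vs 62.80 mm).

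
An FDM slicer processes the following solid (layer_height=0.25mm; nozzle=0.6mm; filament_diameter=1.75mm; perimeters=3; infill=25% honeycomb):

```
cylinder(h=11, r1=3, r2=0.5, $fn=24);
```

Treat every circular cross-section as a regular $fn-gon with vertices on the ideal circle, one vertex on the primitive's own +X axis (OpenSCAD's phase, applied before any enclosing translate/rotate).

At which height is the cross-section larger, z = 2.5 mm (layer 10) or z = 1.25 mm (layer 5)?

Layer 10 (z = 2.5): the cone (r1=3→r2=0.5) has section circumradius 2.432 here — a regular 24-gon (area = (24/2)·2.432²·sin(360°/24) = 18.37 mm²). So its area = 18.37 mm². Layer 5 (z = 1.25): the cone contributes a regular 24-gon of circumradius 2.716 (interpolated between r1=3 and r2=0.5 at t=0.114) (area = (24/2)·2.716²·sin(360°/24) = 22.91 mm²). So its area = 22.91 mm². Layer 5 is larger (22.91 vs 18.37 mm²).

layer 5 (z = 1.25 mm)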